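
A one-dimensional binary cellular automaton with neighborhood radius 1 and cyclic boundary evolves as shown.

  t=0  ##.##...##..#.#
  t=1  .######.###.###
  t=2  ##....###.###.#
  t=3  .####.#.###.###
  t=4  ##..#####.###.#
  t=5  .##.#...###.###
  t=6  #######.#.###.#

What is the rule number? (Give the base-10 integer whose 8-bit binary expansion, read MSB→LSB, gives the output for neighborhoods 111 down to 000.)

125

  ###|.  b7=0 t=0,i=0
  ##.|#  b6=1 t=0,i=1
  #.#|#  b5=1 t=0,i=2
  #..|#  b4=1 t=0,i=5
  .##|#  b3=1 t=0,i=3
  .#.|#  b2=1 t=0,i=12
  ..#|.  b1=0 t=0,i=7
  ...|#  b0=1 t=0,i=6
  bits 01111101 = 125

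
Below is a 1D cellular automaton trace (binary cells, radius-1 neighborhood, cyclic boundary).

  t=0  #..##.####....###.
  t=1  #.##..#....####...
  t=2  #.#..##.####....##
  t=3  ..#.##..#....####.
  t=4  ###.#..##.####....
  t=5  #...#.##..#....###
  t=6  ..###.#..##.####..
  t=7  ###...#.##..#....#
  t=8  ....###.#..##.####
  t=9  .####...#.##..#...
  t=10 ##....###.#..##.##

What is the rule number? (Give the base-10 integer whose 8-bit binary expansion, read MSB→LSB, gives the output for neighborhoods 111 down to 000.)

  ###|.  b7=0 t=0,i=7
  ##.|.  b6=0 t=0,i=4
  #.#|.  b5=0 t=0,i=5
  #..|.  b4=0 t=0,i=1
  .##|#  b3=1 t=0,i=3
  .#.|#  b2=1 t=0,i=0
  ..#|#  b1=1 t=0,i=2
  ...|#  b0=1 t=0,i=11
  bits 00001111 = 15

15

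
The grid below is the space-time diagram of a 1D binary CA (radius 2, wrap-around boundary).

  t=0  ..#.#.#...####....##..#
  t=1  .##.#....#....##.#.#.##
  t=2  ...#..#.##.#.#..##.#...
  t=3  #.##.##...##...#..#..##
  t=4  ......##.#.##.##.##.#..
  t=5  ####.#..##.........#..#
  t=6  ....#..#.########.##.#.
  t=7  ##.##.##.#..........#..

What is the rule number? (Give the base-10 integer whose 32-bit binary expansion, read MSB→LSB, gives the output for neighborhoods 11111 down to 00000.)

  nb #####: next=.  (t=5,i=1, bit31=0)
  nb ####.: next=.  (t=0,i=12, bit30=0)
  nb ###.#: next=.  (t=3,i=0, bit29=0)
  nb ###..: next=.  (t=0,i=13, bit28=0)
  nb ##.##: next=.  (t=1,i=0, bit27=0)
  nb ##.#.: next=#  (t=1,i=3, bit26=1)
  nb ##..#: next=.  (t=0,i=20, bit25=0)
  nb ##...: next=#  (t=0,i=14, bit24=1)
  nb #.###: next=#  (t=6,i=9, bit23=1)
  nb #.##.: next=.  (t=1,i=1, bit22=0)
  nb #.#.#: next=#  (t=0,i=4, bit21=1)
  nb #.#..: next=.  (t=0,i=6, bit20=0)
  nb #..##: next=#  (t=2,i=15, bit19=1)
  nb #..#.: next=#  (t=0,i=1, bit18=1)
  nb #...#: next=.  (t=0,i=8, bit17=0)
  nb #....: next=#  (t=0,i=15, bit16=1)
  nb .####: next=.  (t=0,i=11, bit15=0)
  nb .###.: next=.  (t=3,i=22, bit14=0)
  nb .##.#: next=.  (t=1,i=2, bit13=0)
  nb .##..: next=#  (t=0,i=19, bit12=1)
  nb .#.##: next=.  (t=1,i=20, bit11=0)
  nb .#.#.: next=.  (t=0,i=3, bit10=0)
  nb .#..#: next=.  (t=0,i=0, bit9=0)
  nb .#...: next=.  (t=0,i=7, bit8=0)
  nb ..###: next=.  (t=0,i=10, bit7=0)
  nb ..##.: next=.  (t=0,i=18, bit6=0)
  nb ..#.#: next=#  (t=0,i=2, bit5=1)
  nb ..#..: next=#  (t=0,i=22, bit4=1)
  nb ...##: next=#  (t=0,i=9, bit3=1)
  nb ...#.: next=#  (t=1,i=8, bit2=1)
  nb ....#: next=.  (t=0,i=16, bit1=0)
  nb .....: next=#  (t=2,i=0, bit0=1)
  bits 00000101101011010001000000111101 = 95227965

95227965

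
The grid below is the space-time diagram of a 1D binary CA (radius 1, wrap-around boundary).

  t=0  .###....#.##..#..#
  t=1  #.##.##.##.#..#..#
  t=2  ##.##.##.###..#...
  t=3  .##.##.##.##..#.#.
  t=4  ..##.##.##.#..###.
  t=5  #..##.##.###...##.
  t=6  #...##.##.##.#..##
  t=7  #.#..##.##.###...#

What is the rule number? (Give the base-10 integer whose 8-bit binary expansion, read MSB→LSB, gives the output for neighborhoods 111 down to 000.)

229

  ###|#  b7=1 t=0,i=2
  ##.|#  b6=1 t=0,i=3
  #.#|#  b5=1 t=0,i=0
  #..|.  b4=0 t=0,i=4
  .##|.  b3=0 t=0,i=1
  .#.|#  b2=1 t=0,i=8
  ..#|.  b1=0 t=0,i=7
  ...|#  b0=1 t=0,i=5
  bits 11100101 = 229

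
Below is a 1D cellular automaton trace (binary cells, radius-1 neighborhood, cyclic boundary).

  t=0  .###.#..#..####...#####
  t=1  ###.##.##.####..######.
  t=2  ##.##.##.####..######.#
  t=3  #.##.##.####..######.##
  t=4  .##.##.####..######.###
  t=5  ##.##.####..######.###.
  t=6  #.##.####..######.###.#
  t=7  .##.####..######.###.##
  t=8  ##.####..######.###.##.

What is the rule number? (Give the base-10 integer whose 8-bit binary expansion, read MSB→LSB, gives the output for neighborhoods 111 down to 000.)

175

  [7] ### => #  t=0,i=2
  [6] ##. => .  t=0,i=3
  [5] #.# => #  t=0,i=0
  [4] #.. => .  t=0,i=6
  [3] .## => #  t=0,i=1
  [2] .#. => #  t=0,i=5
  [1] ..# => #  t=0,i=7
  [0] ... => #  t=0,i=16
  bits 10101111 = 175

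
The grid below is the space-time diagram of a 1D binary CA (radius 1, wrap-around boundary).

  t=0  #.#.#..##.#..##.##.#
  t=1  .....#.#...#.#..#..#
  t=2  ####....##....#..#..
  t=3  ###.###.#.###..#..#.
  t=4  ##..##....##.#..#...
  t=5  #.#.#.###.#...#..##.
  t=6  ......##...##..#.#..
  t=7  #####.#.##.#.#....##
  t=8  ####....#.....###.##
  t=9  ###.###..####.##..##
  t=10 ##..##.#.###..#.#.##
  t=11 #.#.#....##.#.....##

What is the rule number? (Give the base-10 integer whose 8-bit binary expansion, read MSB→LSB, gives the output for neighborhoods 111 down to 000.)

  nb ###: next=#  (t=2,i=1, bit7=1)
  nb ##.: next=.  (t=0,i=0, bit6=0)
  nb #.#: next=.  (t=0,i=1, bit5=0)
  nb #..: next=#  (t=0,i=5, bit4=1)
  nb .##: next=#  (t=0,i=7, bit3=1)
  nb .#.: next=.  (t=0,i=2, bit2=0)
  nb ..#: next=.  (t=0,i=6, bit1=0)
  nb ...: next=#  (t=1,i=1, bit0=1)
  bits 10011001 = 153

153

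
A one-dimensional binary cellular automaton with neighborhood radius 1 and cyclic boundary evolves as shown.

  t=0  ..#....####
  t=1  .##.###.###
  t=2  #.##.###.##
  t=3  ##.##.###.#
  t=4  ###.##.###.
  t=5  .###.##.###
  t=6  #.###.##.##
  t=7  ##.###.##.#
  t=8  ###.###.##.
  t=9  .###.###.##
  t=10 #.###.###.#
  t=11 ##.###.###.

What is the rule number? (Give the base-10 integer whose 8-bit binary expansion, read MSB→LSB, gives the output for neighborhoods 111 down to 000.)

  ###|#  b7=1 t=0,i=8
  ##.|#  b6=1 t=0,i=10
  #.#|#  b5=1 t=1,i=0
  #..|.  b4=0 t=0,i=0
  .##|.  b3=0 t=0,i=7
  .#.|#  b2=1 t=0,i=2
  ..#|#  b1=1 t=0,i=1
  ...|#  b0=1 t=0,i=4
  bits 11100111 = 231

231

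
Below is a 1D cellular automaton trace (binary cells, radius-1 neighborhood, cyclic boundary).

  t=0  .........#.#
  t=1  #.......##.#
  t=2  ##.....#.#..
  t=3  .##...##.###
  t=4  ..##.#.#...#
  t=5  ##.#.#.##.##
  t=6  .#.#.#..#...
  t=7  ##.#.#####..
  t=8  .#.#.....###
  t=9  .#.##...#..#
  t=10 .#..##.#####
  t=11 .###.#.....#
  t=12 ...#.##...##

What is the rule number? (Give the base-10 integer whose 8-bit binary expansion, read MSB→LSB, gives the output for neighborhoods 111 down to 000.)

  [7] ### => .  t=3,i=10
  [6] ##. => #  t=1,i=0
  [5] #.# => .  t=0,i=10
  [4] #.. => #  t=0,i=0
  [3] .## => .  t=1,i=8
  [2] .#. => #  t=0,i=9
  [1] ..# => #  t=0,i=8
  [0] ... => .  t=0,i=1
  bits 01010110 = 86

86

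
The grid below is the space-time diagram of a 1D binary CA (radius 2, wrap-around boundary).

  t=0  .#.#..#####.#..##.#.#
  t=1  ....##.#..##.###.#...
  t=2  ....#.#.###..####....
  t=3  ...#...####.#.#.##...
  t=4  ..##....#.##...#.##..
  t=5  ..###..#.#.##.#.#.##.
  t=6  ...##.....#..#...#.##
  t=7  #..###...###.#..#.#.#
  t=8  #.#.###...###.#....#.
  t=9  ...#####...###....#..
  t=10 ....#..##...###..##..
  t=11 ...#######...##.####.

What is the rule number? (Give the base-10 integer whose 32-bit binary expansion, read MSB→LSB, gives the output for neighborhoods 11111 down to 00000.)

  #####|.  b31=0 t=0,i=8
  ####.|.  b30=0 t=0,i=9
  ###.#|#  b29=1 t=0,i=10
  ###..|#  b28=1 t=2,i=10
  ##.##|.  b27=0 t=1,i=12
  ##.#.|#  b26=1 t=0,i=11
  ##..#|.  b25=0 t=2,i=11
  ##...|#  b24=1 t=2,i=17
  #.###|#  b23=1 t=1,i=13
  #.##.|.  b22=0 t=3,i=16
  #.#.#|.  b21=0 t=0,i=1
  #.#..|.  b20=0 t=0,i=3
  #..##|#  b19=1 t=0,i=5
  #..#.|.  b18=0 t=5,i=6
  #...#|.  b17=0 t=3,i=5
  #....|.  b16=0 t=1,i=19
  .####|#  b15=1 t=0,i=7
  .###.|#  b14=1 t=1,i=14
  .##.#|.  b13=0 t=0,i=16
  .##..|#  b12=1 t=3,i=17
  .#.##|#  b11=1 t=2,i=7
  .#.#.|.  b10=0 t=0,i=0
  .#..#|#  b9=1 t=0,i=4
  .#...|.  b8=0 t=1,i=18
  ..###|.  b7=0 t=0,i=6
  ..##.|#  b6=1 t=0,i=15
  ..#.#|.  b5=0 t=2,i=4
  ..#..|#  b4=1 t=3,i=3
  ...##|.  b3=0 t=1,i=3
  ...#.|#  b2=1 t=2,i=3
  ....#|.  b1=0 t=1,i=2
  .....|.  b0=0 t=1,i=0
  bits 00110101100010001101101001010100 = 898161236

898161236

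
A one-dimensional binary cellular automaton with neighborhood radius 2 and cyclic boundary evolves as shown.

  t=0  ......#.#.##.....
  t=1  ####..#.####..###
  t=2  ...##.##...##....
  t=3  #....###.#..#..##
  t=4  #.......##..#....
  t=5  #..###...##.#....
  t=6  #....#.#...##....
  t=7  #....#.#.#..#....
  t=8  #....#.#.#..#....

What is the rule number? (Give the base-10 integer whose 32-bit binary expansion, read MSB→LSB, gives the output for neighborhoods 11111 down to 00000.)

510793777

  ##### -> .   bit 31 = 0  t=1,i=0
  ####. -> .   bit 30 = 0  t=1,i=2
  ###.# -> .   bit 29 = 0  t=3,i=7
  ###.. -> #   bit 28 = 1  t=1,i=3
  ##.## -> #   bit 27 = 1  t=2,i=5
  ##.#. -> #   bit 26 = 1  t=3,i=8
  ##..# -> #   bit 25 = 1  t=1,i=4
  ##... -> .   bit 24 = 0  t=0,i=12
  #.### -> .   bit 23 = 0  t=1,i=8
  #.##. -> #   bit 22 = 1  t=0,i=10
  #.#.# -> #   bit 21 = 1  t=0,i=8
  #.#.. -> #   bit 20 = 1  t=3,i=9
  #..## -> .   bit 19 = 0  t=1,i=13
  #..#. -> .   bit 18 = 0  t=1,i=5
  #...# -> #   bit 17 = 1  t=2,i=9
  #.... -> .   bit 16 = 0  t=0,i=13
  .#### -> .   bit 15 = 0  t=1,i=9
  .###. -> .   bit 14 = 0  t=3,i=6
  .##.# -> .   bit 13 = 0  t=2,i=4
  .##.. -> #   bit 12 = 1  t=0,i=11
  .#.## -> #   bit 11 = 1  t=0,i=9
  .#.#. -> .   bit 10 = 0  t=0,i=7
  .#..# -> .   bit 9 = 0  t=3,i=10
  .#... -> .   bit 8 = 0  t=4,i=1
  ..### -> .   bit 7 = 0  t=1,i=14
  ..##. -> .   bit 6 = 0  t=2,i=3
  ..#.# -> #   bit 5 = 1  t=0,i=6
  ..#.. -> #   bit 4 = 1  t=3,i=12
  ...## -> .   bit 3 = 0  t=2,i=2
  ...#. -> .   bit 2 = 0  t=0,i=5
  ....# -> .   bit 1 = 0  t=0,i=4
  ..... -> #   bit 0 = 1  t=0,i=0
  bits 00011110011100100001100000110001 = 510793777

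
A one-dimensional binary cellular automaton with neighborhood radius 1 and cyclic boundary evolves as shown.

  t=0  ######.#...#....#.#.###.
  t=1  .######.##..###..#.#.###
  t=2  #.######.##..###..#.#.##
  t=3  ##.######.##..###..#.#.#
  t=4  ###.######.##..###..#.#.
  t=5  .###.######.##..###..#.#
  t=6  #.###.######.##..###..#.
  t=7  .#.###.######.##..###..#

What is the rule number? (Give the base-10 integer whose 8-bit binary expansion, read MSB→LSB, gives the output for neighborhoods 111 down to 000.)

241

  ###|#  b7=1 t=0,i=1
  ##.|#  b6=1 t=0,i=5
  #.#|#  b5=1 t=0,i=6
  #..|#  b4=1 t=0,i=8
  .##|.  b3=0 t=0,i=0
  .#.|.  b2=0 t=0,i=7
  ..#|.  b1=0 t=0,i=10
  ...|#  b0=1 t=0,i=9
  bits 11110001 = 241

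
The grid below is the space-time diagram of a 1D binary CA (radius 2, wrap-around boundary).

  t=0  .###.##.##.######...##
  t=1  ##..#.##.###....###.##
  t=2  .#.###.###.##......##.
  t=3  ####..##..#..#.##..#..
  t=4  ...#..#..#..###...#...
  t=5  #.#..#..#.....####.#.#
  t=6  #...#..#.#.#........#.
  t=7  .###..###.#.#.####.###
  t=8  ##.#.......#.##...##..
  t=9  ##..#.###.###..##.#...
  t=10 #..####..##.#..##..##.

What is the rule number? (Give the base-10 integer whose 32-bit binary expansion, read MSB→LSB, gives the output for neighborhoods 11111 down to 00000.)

  ##### -> .   bit 31 = 0  t=0,i=13
  ####. -> .   bit 30 = 0  t=0,i=15
  ###.# -> .   bit 29 = 0  t=0,i=3
  ###.. -> #   bit 28 = 1  t=0,i=16
  ##.## -> #   bit 27 = 1  t=0,i=0
  ##.#. -> .   bit 26 = 0  t=5,i=1
  ##..# -> .   bit 25 = 0  t=1,i=2
  ##... -> #   bit 24 = 1  t=0,i=17
  #.### -> #   bit 23 = 1  t=0,i=1
  #.##. -> .   bit 22 = 0  t=0,i=5
  #.#.# -> .   bit 21 = 0  t=5,i=19
  #.#.. -> .   bit 20 = 0  t=5,i=2
  #..## -> .   bit 19 = 0  t=3,i=5
  #..#. -> #   bit 18 = 1  t=1,i=3
  #...# -> #   bit 17 = 1  t=0,i=18
  #.... -> .   bit 16 = 0  t=1,i=13
  .#### -> .   bit 15 = 0  t=0,i=12
  .###. -> .   bit 14 = 0  t=0,i=2
  .##.# -> #   bit 13 = 1  t=0,i=6
  .##.. -> .   bit 12 = 0  t=2,i=12
  .#.## -> #   bit 11 = 1  t=1,i=5
  .#.#. -> #   bit 10 = 1  t=6,i=8
  .#..# -> .   bit 9 = 0  t=3,i=11
  .#... -> #   bit 8 = 1  t=4,i=19
  ..### -> .   bit 7 = 0  t=1,i=16
  ..##. -> #   bit 6 = 1  t=0,i=20
  ..#.# -> #   bit 5 = 1  t=1,i=4
  ..#.. -> .   bit 4 = 0  t=3,i=10
  ...## -> .   bit 3 = 0  t=0,i=19
  ...#. -> #   bit 2 = 1  t=4,i=2
  ....# -> .   bit 1 = 0  t=1,i=14
  ..... -> #   bit 0 = 1  t=2,i=15
  bits 00011001100001100010110101100101 = 428223845

428223845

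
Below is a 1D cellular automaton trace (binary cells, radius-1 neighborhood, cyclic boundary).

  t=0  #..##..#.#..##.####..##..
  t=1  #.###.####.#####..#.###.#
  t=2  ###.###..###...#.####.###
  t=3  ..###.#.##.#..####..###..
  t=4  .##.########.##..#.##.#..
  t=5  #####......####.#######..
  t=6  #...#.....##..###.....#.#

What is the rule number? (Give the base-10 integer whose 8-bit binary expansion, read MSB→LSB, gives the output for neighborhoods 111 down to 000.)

110

  ###|.  b7=0 t=0,i=16
  ##.|#  b6=1 t=0,i=4
  #.#|#  b5=1 t=0,i=8
  #..|.  b4=0 t=0,i=1
  .##|#  b3=1 t=0,i=3
  .#.|#  b2=1 t=0,i=0
  ..#|#  b1=1 t=0,i=2
  ...|.  b0=0 t=2,i=13
  bits 01101110 = 110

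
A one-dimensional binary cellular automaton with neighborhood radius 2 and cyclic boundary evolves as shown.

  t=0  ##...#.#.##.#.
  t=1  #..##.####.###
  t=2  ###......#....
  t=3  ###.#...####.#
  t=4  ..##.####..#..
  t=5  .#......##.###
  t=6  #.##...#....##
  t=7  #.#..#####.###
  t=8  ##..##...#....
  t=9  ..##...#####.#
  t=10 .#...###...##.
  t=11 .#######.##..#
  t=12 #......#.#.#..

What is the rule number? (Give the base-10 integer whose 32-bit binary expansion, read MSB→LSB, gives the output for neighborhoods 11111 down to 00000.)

  #####|.  b31=0 t=7,i=7
  ####.|.  b30=0 t=1,i=8
  ###.#|#  b29=1 t=1,i=9
  ###..|#  b28=1 t=1,i=0
  ##.##|.  b27=0 t=1,i=5
  ##.#.|#  b26=1 t=0,i=11
  ##..#|#  b25=1 t=1,i=1
  ##...|.  b24=0 t=0,i=2
  #.###|.  b23=0 t=1,i=6
  #.##.|#  b22=1 t=0,i=0
  #.#.#|#  b21=1 t=0,i=7
  #.#..|.  b20=0 t=3,i=4
  #..##|#  b19=1 t=1,i=2
  #..#.|.  b18=0 t=4,i=10
  #...#|#  b17=1 t=0,i=3
  #....|#  b16=1 t=2,i=4
  .####|.  b15=0 t=1,i=7
  .###.|#  b14=1 t=2,i=1
  .##.#|.  b13=0 t=0,i=10
  .##..|.  b12=0 t=0,i=1
  .#.##|#  b11=1 t=0,i=8
  .#.#.|#  b10=1 t=0,i=6
  .#..#|.  b9=0 t=7,i=3
  .#...|#  b8=1 t=2,i=10
  ..###|#  b7=1 t=2,i=0
  ..##.|.  b6=0 t=1,i=3
  ..#.#|.  b5=0 t=0,i=5
  ..#..|#  b4=1 t=2,i=9
  ...##|#  b3=1 t=2,i=13
  ...#.|#  b2=1 t=0,i=4
  ....#|.  b1=0 t=2,i=7
  .....|.  b0=0 t=2,i=5
  bits 00110110011010110100110110011100 = 913001884

913001884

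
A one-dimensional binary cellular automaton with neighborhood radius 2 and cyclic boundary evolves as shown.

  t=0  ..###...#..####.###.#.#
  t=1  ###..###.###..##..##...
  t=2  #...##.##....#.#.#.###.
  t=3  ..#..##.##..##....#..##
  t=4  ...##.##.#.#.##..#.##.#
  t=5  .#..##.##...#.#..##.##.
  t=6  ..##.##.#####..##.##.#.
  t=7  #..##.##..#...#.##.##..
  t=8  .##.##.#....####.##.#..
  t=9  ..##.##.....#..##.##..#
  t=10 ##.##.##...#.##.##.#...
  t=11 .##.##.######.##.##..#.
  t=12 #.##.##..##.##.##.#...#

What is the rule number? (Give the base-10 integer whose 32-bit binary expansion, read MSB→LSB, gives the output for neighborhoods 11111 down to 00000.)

2903128740

  #####|#  b31=1 t=6,i=10
  ####.|.  b30=0 t=0,i=13
  ###.#|#  b29=1 t=0,i=14
  ###..|.  b28=0 t=0,i=4
  ##.##|#  b27=1 t=0,i=15
  ##.#.|#  b26=1 t=0,i=19
  ##..#|.  b25=0 t=1,i=3
  ##...|#  b24=1 t=0,i=5
  #.###|.  b23=0 t=0,i=16
  #.##.|.  b22=0 t=2,i=7
  #.#.#|.  b21=0 t=0,i=20
  #.#..|.  b20=0 t=0,i=22
  #..##|#  b19=1 t=0,i=1
  #..#.|.  b18=0 t=3,i=1
  #...#|#  b17=1 t=0,i=6
  #....|.  b16=0 t=2,i=10
  .####|.  b15=0 t=0,i=12
  .###.|.  b14=0 t=0,i=3
  .##.#|#  b13=1 t=2,i=5
  .##..|#  b12=1 t=1,i=15
  .#.##|#  b11=1 t=2,i=18
  .#.#.|.  b10=0 t=0,i=21
  .#..#|#  b9=1 t=0,i=0
  .#...|.  b8=0 t=2,i=1
  ..###|#  b7=1 t=0,i=2
  ..##.|.  b6=0 t=1,i=14
  ..#.#|#  b5=1 t=2,i=13
  ..#..|.  b4=0 t=0,i=8
  ...##|.  b3=0 t=1,i=22
  ...#.|#  b2=1 t=0,i=7
  ....#|.  b1=0 t=2,i=11
  .....|.  b0=0 t=9,i=9
  bits 10101101000010100011101010100100 = 2903128740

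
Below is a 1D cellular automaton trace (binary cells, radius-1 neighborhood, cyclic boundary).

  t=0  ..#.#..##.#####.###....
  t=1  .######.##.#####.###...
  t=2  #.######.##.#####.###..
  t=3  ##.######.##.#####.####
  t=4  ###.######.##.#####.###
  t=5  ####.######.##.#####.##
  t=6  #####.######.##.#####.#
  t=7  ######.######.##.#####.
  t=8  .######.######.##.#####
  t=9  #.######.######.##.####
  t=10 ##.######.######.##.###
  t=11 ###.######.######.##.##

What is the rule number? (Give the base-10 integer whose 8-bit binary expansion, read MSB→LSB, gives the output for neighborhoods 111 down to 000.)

246

  ###|#  b7=1 t=0,i=11
  ##.|#  b6=1 t=0,i=8
  #.#|#  b5=1 t=0,i=3
  #..|#  b4=1 t=0,i=5
  .##|.  b3=0 t=0,i=7
  .#.|#  b2=1 t=0,i=2
  ..#|#  b1=1 t=0,i=1
  ...|.  b0=0 t=0,i=0
  bits 11110110 = 246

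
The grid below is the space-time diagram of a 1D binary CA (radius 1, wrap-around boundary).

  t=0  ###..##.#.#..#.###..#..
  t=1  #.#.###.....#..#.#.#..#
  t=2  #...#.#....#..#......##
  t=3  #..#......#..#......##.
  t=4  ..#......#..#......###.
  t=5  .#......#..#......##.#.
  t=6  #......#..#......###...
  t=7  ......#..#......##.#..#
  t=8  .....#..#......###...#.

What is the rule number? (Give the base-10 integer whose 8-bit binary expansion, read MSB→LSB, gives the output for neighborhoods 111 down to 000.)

  ### -> .   bit 7 = 0  t=0,i=1
  ##. -> #   bit 6 = 1  t=0,i=2
  #.# -> .   bit 5 = 0  t=0,i=7
  #.. -> .   bit 4 = 0  t=0,i=3
  .## -> #   bit 3 = 1  t=0,i=0
  .#. -> .   bit 2 = 0  t=0,i=8
  ..# -> #   bit 1 = 1  t=0,i=4
  ... -> .   bit 0 = 0  t=1,i=8
  bits 01001010 = 74

74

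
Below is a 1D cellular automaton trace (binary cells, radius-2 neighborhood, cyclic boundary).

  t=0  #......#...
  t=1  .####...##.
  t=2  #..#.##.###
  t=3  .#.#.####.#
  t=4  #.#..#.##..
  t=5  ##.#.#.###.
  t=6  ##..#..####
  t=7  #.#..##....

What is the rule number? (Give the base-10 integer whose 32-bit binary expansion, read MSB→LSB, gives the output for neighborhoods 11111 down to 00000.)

1808496481

  ##### -> .   bit 31 = 0  t=6,i=9
  ####. -> #   bit 30 = 1  t=1,i=3
  ###.# -> #   bit 29 = 1  t=3,i=8
  ###.. -> .   bit 28 = 0  t=1,i=4
  ##.## -> #   bit 27 = 1  t=2,i=7
  ##.#. -> .   bit 26 = 0  t=3,i=9
  ##..# -> #   bit 25 = 1  t=1,i=10
  ##... -> #   bit 24 = 1  t=1,i=5
  #.### -> #   bit 23 = 1  t=2,i=8
  #.##. -> #   bit 22 = 1  t=2,i=5
  #.#.# -> .   bit 21 = 0  t=3,i=1
  #.#.. -> .   bit 20 = 0  t=4,i=2
  #..## -> #   bit 19 = 1  t=1,i=0
  #..#. -> .   bit 18 = 0  t=2,i=2
  #...# -> #   bit 17 = 1  t=0,i=9
  #.... -> #   bit 16 = 1  t=0,i=2
  .#### -> .   bit 15 = 0  t=1,i=2
  .###. -> #   bit 14 = 1  t=5,i=8
  .##.# -> #   bit 13 = 1  t=2,i=6
  .##.. -> #   bit 12 = 1  t=1,i=9
  .#.## -> .   bit 11 = 0  t=2,i=4
  .#.#. -> #   bit 10 = 1  t=3,i=0
  .#..# -> #   bit 9 = 1  t=4,i=3
  .#... -> #   bit 8 = 1  t=0,i=1
  ..### -> .   bit 7 = 0  t=1,i=1
  ..##. -> #   bit 6 = 1  t=1,i=8
  ..#.# -> #   bit 5 = 1  t=2,i=3
  ..#.. -> .   bit 4 = 0  t=0,i=0
  ...## -> .   bit 3 = 0  t=1,i=7
  ...#. -> .   bit 2 = 0  t=0,i=6
  ....# -> .   bit 1 = 0  t=0,i=5
  ..... -> #   bit 0 = 1  t=0,i=3
  bits 01101011110010110111011101100001 = 1808496481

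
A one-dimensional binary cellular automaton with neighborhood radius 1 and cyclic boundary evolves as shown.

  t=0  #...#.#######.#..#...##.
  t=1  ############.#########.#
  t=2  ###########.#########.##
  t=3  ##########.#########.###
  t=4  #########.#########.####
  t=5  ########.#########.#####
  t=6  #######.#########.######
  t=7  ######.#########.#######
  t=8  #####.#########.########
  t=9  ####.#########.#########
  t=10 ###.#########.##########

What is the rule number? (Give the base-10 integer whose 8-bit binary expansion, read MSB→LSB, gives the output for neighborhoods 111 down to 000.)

  ### -> #   bit 7 = 1  t=0,i=7
  ##. -> .   bit 6 = 0  t=0,i=12
  #.# -> #   bit 5 = 1  t=0,i=5
  #.. -> #   bit 4 = 1  t=0,i=1
  .## -> #   bit 3 = 1  t=0,i=6
  .#. -> #   bit 2 = 1  t=0,i=0
  ..# -> #   bit 1 = 1  t=0,i=3
  ... -> #   bit 0 = 1  t=0,i=2
  bits 10111111 = 191

191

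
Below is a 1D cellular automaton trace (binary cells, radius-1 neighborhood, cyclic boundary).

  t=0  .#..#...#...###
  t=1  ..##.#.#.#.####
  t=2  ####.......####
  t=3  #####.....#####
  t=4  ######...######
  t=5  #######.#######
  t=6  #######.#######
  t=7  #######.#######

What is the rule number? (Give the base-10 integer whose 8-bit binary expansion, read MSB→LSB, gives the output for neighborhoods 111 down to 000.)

218

  ###|#  b7=1 t=0,i=13
  ##.|#  b6=1 t=0,i=14
  #.#|.  b5=0 t=0,i=0
  #..|#  b4=1 t=0,i=2
  .##|#  b3=1 t=0,i=12
  .#.|.  b2=0 t=0,i=1
  ..#|#  b1=1 t=0,i=3
  ...|.  b0=0 t=0,i=6
  bits 11011010 = 218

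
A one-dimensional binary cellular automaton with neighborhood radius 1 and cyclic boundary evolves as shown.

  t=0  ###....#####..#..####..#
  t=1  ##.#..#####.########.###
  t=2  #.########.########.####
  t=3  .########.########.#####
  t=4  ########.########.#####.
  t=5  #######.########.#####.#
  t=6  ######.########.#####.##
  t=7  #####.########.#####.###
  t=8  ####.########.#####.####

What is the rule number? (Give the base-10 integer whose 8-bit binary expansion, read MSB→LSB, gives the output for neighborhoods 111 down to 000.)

190

  nb ###: next=#  (t=0,i=0, bit7=1)
  nb ##.: next=.  (t=0,i=2, bit6=0)
  nb #.#: next=#  (t=1,i=2, bit5=1)
  nb #..: next=#  (t=0,i=3, bit4=1)
  nb .##: next=#  (t=0,i=7, bit3=1)
  nb .#.: next=#  (t=0,i=14, bit2=1)
  nb ..#: next=#  (t=0,i=6, bit1=1)
  nb ...: next=.  (t=0,i=4, bit0=0)
  bits 10111110 = 190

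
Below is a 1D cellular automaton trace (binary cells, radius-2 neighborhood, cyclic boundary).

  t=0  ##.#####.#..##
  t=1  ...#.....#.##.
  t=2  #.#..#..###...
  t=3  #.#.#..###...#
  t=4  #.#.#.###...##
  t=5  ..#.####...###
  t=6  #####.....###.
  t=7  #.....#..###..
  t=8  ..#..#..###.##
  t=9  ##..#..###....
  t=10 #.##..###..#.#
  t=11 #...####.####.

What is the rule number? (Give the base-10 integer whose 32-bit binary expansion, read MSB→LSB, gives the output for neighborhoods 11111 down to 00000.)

45967596

  nb #####: next=.  (t=0,i=5, bit31=0)
  nb ####.: next=.  (t=0,i=0, bit30=0)
  nb ###.#: next=.  (t=0,i=1, bit29=0)
  nb ###..: next=.  (t=2,i=10, bit28=0)
  nb ##.##: next=.  (t=0,i=2, bit27=0)
  nb ##.#.: next=.  (t=0,i=8, bit26=0)
  nb ##..#: next=#  (t=5,i=0, bit25=1)
  nb ##...: next=.  (t=1,i=13, bit24=0)
  nb #.###: next=#  (t=0,i=3, bit23=1)
  nb #.##.: next=.  (t=1,i=11, bit22=0)
  nb #.#.#: next=#  (t=3,i=2, bit21=1)
  nb #.#..: next=#  (t=0,i=9, bit20=1)
  nb #..##: next=#  (t=0,i=11, bit19=1)
  nb #..#.: next=#  (t=2,i=4, bit18=1)
  nb #...#: next=.  (t=2,i=12, bit17=0)
  nb #....: next=#  (t=1,i=0, bit16=1)
  nb .####: next=.  (t=0,i=4, bit15=0)
  nb .###.: next=#  (t=2,i=9, bit14=1)
  nb .##.#: next=#  (t=3,i=0, bit13=1)
  nb .##..: next=.  (t=1,i=12, bit12=0)
  nb .#.##: next=#  (t=1,i=10, bit11=1)
  nb .#.#.: next=.  (t=2,i=1, bit10=0)
  nb .#..#: next=.  (t=0,i=10, bit9=0)
  nb .#...: next=.  (t=1,i=4, bit8=0)
  nb ..###: next=#  (t=0,i=12, bit7=1)
  nb ..##.: next=#  (t=3,i=13, bit6=1)
  nb ..#.#: next=#  (t=1,i=9, bit5=1)
  nb ..#..: next=.  (t=1,i=3, bit4=0)
  nb ...##: next=#  (t=3,i=12, bit3=1)
  nb ...#.: next=#  (t=1,i=2, bit2=1)
  nb ....#: next=.  (t=1,i=1, bit1=0)
  nb .....: next=.  (t=1,i=6, bit0=0)
  bits 00000010101111010110100011101100 = 45967596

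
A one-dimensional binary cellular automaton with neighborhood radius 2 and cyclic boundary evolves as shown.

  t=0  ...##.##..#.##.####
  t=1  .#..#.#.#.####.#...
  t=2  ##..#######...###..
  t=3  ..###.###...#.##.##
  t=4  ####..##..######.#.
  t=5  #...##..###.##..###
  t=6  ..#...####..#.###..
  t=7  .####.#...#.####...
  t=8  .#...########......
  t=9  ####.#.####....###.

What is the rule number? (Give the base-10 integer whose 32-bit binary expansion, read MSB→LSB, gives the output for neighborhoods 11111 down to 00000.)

  nb #####: next=#  (t=2,i=6, bit31=1)
  nb ####.: next=.  (t=0,i=17, bit30=0)
  nb ###.#: next=.  (t=1,i=13, bit29=0)
  nb ###..: next=.  (t=0,i=18, bit28=0)
  nb ##.##: next=.  (t=0,i=5, bit27=0)
  nb ##.#.: next=#  (t=1,i=14, bit26=1)
  nb ##..#: next=#  (t=0,i=8, bit25=1)
  nb ##...: next=.  (t=0,i=0, bit24=0)
  nb #.###: next=#  (t=0,i=15, bit23=1)
  nb #.##.: next=#  (t=0,i=6, bit22=1)
  nb #.#.#: next=#  (t=1,i=6, bit21=1)
  nb #.#..: next=#  (t=1,i=15, bit20=1)
  nb #..##: next=#  (t=2,i=3, bit19=1)
  nb #..#.: next=.  (t=0,i=9, bit18=0)
  nb #...#: next=#  (t=0,i=1, bit17=1)
  nb #....: next=.  (t=1,i=17, bit16=0)
  nb .####: next=.  (t=0,i=16, bit15=0)
  nb .###.: next=#  (t=2,i=15, bit14=1)
  nb .##.#: next=#  (t=0,i=4, bit13=1)
  nb .##..: next=.  (t=0,i=7, bit12=0)
  nb .#.##: next=#  (t=0,i=11, bit11=1)
  nb .#.#.: next=#  (t=1,i=5, bit10=1)
  nb .#..#: next=.  (t=1,i=2, bit9=0)
  nb .#...: next=#  (t=1,i=16, bit8=1)
  nb ..###: next=#  (t=2,i=4, bit7=1)
  nb ..##.: next=.  (t=0,i=3, bit6=0)
  nb ..#.#: next=#  (t=0,i=10, bit5=1)
  nb ..#..: next=#  (t=1,i=1, bit4=1)
  nb ...##: next=.  (t=0,i=2, bit3=0)
  nb ...#.: next=#  (t=1,i=0, bit2=1)
  nb ....#: next=.  (t=1,i=18, bit1=0)
  nb .....: next=#  (t=8,i=15, bit0=1)
  bits 10000110111110100110110110110101 = 2264559029

2264559029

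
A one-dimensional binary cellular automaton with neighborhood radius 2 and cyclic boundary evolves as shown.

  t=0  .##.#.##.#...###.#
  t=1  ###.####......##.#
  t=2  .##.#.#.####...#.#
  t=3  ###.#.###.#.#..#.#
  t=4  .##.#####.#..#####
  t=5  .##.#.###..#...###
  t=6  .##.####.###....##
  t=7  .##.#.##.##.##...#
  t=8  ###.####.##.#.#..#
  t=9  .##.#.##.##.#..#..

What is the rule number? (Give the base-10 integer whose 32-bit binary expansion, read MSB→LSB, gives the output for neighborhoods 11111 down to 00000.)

  nb #####: next=#  (t=4,i=6, bit31=1)
  nb ####.: next=#  (t=1,i=1, bit30=1)
  nb ###.#: next=#  (t=0,i=15, bit29=1)
  nb ###..: next=.  (t=1,i=7, bit28=0)
  nb ##.##: next=.  (t=1,i=3, bit27=0)
  nb ##.#.: next=.  (t=0,i=3, bit26=0)
  nb ##..#: next=#  (t=5,i=9, bit25=1)
  nb ##...: next=#  (t=1,i=8, bit24=1)
  nb #.###: next=#  (t=1,i=4, bit23=1)
  nb #.##.: next=#  (t=0,i=1, bit22=1)
  nb #.#.#: next=#  (t=0,i=4, bit21=1)
  nb #.#..: next=.  (t=0,i=9, bit20=0)
  nb #..##: next=.  (t=4,i=12, bit19=0)
  nb #..#.: next=#  (t=3,i=14, bit18=1)
  nb #...#: next=.  (t=0,i=11, bit17=0)
  nb #....: next=#  (t=1,i=9, bit16=1)
  nb .####: next=.  (t=1,i=0, bit15=0)
  nb .###.: next=#  (t=0,i=14, bit14=1)
  nb .##.#: next=#  (t=0,i=2, bit13=1)
  nb .##..: next=.  (t=7,i=13, bit12=0)
  nb .#.##: next=#  (t=0,i=0, bit11=1)
  nb .#.#.: next=.  (t=2,i=5, bit10=0)
  nb .#..#: next=#  (t=3,i=13, bit9=1)
  nb .#...: next=.  (t=0,i=10, bit8=0)
  nb ..###: next=.  (t=0,i=13, bit7=0)
  nb ..##.: next=.  (t=1,i=14, bit6=0)
  nb ..#.#: next=#  (t=2,i=15, bit5=1)
  nb ..#..: next=#  (t=5,i=11, bit4=1)
  nb ...##: next=.  (t=0,i=12, bit3=0)
  nb ...#.: next=.  (t=2,i=14, bit2=0)
  nb ....#: next=.  (t=1,i=12, bit1=0)
  nb .....: next=#  (t=1,i=10, bit0=1)
  bits 11100011111001010110101000110001 = 3823462961

3823462961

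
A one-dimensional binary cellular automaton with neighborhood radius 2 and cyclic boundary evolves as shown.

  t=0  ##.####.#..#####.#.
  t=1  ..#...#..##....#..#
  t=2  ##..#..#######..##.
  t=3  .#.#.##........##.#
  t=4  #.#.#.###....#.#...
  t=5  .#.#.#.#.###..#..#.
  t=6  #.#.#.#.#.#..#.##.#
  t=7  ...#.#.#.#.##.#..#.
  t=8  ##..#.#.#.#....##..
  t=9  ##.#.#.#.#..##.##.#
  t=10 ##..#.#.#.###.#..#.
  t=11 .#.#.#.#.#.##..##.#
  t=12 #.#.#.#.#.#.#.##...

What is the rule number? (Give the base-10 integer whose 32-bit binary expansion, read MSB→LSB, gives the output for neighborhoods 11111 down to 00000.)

  [31] ##### => .  t=0,i=13
  [30] ####. => .  t=0,i=5
  [29] ###.# => #  t=0,i=6
  [28] ###.. => .  t=2,i=13
  [27] ##.## => #  t=0,i=2
  [26] ##.#. => .  t=0,i=7
  [25] ##..# => .  t=2,i=2
  [24] ##... => #  t=1,i=11
  [23] #.### => .  t=0,i=3
  [22] #.##. => .  t=0,i=0
  [21] #.#.# => .  t=0,i=17
  [20] #.#.. => .  t=0,i=8
  [19] #..## => #  t=0,i=10
  [18] #..#. => #  t=1,i=1
  [17] #...# => #  t=1,i=4
  [16] #.... => #  t=1,i=12
  [15] .#### => .  t=0,i=4
  [14] .###. => #  t=4,i=7
  [13] .##.# => .  t=0,i=1
  [12] .##.. => #  t=1,i=10
  [11] .#.## => #  t=0,i=18
  [10] .#.#. => #  t=3,i=0
  [9] .#..# => #  t=0,i=9
  [8] .#... => .  t=1,i=3
  [7] ..### => .  t=0,i=11
  [6] ..##. => #  t=1,i=9
  [5] ..#.# => .  t=4,i=0
  [4] ..#.. => .  t=1,i=2
  [3] ...## => .  t=3,i=14
  [2] ...#. => .  t=1,i=5
  [1] ....# => #  t=1,i=13
  [0] ..... => .  t=3,i=9
  bits 00101001000011110101111001000010 = 688873026

688873026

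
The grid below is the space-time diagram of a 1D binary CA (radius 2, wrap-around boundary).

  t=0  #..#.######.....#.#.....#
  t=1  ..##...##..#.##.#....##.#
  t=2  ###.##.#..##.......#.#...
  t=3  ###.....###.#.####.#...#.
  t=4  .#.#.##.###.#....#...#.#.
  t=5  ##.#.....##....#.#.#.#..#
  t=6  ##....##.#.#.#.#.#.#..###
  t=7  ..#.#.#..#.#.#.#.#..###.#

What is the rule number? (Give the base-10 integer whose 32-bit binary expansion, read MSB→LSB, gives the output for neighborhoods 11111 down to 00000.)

2704163571

  nb #####: next=#  (t=0,i=7, bit31=1)
  nb ####.: next=.  (t=0,i=9, bit30=0)
  nb ###.#: next=#  (t=2,i=2, bit29=1)
  nb ###..: next=.  (t=0,i=10, bit28=0)
  nb ##.##: next=.  (t=2,i=3, bit27=0)
  nb ##.#.: next=.  (t=1,i=15, bit26=0)
  nb ##..#: next=.  (t=0,i=1, bit25=0)
  nb ##...: next=#  (t=0,i=11, bit24=1)
  nb #.###: next=.  (t=0,i=5, bit23=0)
  nb #.##.: next=.  (t=1,i=13, bit22=0)
  nb #.#.#: next=#  (t=3,i=12, bit21=1)
  nb #.#..: next=.  (t=0,i=18, bit20=0)
  nb #..##: next=#  (t=1,i=1, bit19=1)
  nb #..#.: next=#  (t=0,i=2, bit18=1)
  nb #...#: next=#  (t=1,i=5, bit17=1)
  nb #....: next=.  (t=0,i=12, bit16=0)
  nb .####: next=.  (t=0,i=6, bit15=0)
  nb .###.: next=#  (t=2,i=1, bit14=1)
  nb .##.#: next=.  (t=1,i=14, bit13=0)
  nb .##..: next=.  (t=0,i=0, bit12=0)
  nb .#.##: next=.  (t=0,i=4, bit11=0)
  nb .#.#.: next=.  (t=0,i=17, bit10=0)
  nb .#..#: next=#  (t=1,i=0, bit9=1)
  nb .#...: next=.  (t=0,i=19, bit8=0)
  nb ..###: next=#  (t=2,i=0, bit7=1)
  nb ..##.: next=#  (t=0,i=24, bit6=1)
  nb ..#.#: next=#  (t=0,i=3, bit5=1)
  nb ..#..: next=#  (t=4,i=17, bit4=1)
  nb ...##: next=.  (t=0,i=23, bit3=0)
  nb ...#.: next=.  (t=0,i=15, bit2=0)
  nb ....#: next=#  (t=0,i=14, bit1=1)
  nb .....: next=#  (t=0,i=13, bit0=1)
  bits 10100001001011100100001011110011 = 2704163571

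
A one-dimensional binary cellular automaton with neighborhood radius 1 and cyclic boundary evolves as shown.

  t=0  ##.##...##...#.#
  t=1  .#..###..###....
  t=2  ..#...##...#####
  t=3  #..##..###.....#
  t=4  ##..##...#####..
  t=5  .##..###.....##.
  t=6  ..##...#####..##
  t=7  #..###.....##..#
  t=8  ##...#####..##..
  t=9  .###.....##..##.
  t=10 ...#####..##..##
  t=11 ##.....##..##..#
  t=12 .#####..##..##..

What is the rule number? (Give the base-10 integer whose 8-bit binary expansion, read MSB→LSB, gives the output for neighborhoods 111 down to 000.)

  ###|.  b7=0 t=0,i=0
  ##.|#  b6=1 t=0,i=1
  #.#|.  b5=0 t=0,i=2
  #..|#  b4=1 t=0,i=5
  .##|.  b3=0 t=0,i=3
  .#.|.  b2=0 t=0,i=13
  ..#|.  b1=0 t=0,i=7
  ...|#  b0=1 t=0,i=6
  bits 01010001 = 81

81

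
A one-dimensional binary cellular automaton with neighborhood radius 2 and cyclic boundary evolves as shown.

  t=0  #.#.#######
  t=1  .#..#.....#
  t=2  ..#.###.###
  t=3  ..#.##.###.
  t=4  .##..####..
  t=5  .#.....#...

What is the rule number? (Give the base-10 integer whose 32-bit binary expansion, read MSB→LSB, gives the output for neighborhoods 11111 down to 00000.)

1283548022

  [31] ##### => .  t=0,i=6
  [30] ####. => #  t=0,i=10
  [29] ###.# => .  t=0,i=0
  [28] ###.. => .  t=2,i=10
  [27] ##.## => #  t=2,i=7
  [26] ##.#. => #  t=0,i=1
  [25] ##..# => .  t=2,i=0
  [24] ##... => .  t=3,i=10
  [23] #.### => #  t=0,i=4
  [22] #.##. => .  t=3,i=4
  [21] #.#.# => .  t=0,i=2
  [20] #.#.. => .  t=1,i=1
  [19] #..## => .  t=4,i=4
  [18] #..#. => .  t=1,i=3
  [17] #...# => .  t=3,i=0
  [16] #.... => #  t=1,i=6
  [15] .#### => .  t=0,i=5
  [14] .###. => #  t=2,i=5
  [13] .##.# => #  t=3,i=5
  [12] .##.. => .  t=4,i=2
  [11] .#.## => .  t=0,i=3
  [10] .#.#. => .  t=1,i=0
  [9] .#..# => #  t=1,i=2
  [8] .#... => #  t=1,i=5
  [7] ..### => .  t=4,i=5
  [6] ..##. => #  t=4,i=1
  [5] ..#.# => #  t=1,i=10
  [4] ..#.. => #  t=1,i=4
  [3] ...## => .  t=4,i=0
  [2] ...#. => #  t=1,i=9
  [1] ....# => #  t=1,i=8
  [0] ..... => .  t=1,i=7
  bits 01001100100000010110001101110110 = 1283548022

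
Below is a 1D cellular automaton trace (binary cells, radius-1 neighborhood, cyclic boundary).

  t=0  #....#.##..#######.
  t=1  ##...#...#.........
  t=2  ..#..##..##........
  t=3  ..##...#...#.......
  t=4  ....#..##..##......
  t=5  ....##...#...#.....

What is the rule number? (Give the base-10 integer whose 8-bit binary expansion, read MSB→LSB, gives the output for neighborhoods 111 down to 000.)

20

  [7] ### => .  t=0,i=12
  [6] ##. => .  t=0,i=8
  [5] #.# => .  t=0,i=6
  [4] #.. => #  t=0,i=1
  [3] .## => .  t=0,i=7
  [2] .#. => #  t=0,i=0
  [1] ..# => .  t=0,i=4
  [0] ... => .  t=0,i=2
  bits 00010100 = 20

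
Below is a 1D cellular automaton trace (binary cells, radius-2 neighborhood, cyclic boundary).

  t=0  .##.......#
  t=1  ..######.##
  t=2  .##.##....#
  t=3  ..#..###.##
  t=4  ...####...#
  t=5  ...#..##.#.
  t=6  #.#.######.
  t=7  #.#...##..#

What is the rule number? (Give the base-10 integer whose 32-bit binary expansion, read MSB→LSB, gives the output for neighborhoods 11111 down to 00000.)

  ##### -> #   bit 31 = 1  t=1,i=4
  ####. -> .   bit 30 = 0  t=1,i=6
  ###.# -> .   bit 29 = 0  t=1,i=7
  ###.. -> #   bit 28 = 1  t=4,i=6
  ##.## -> .   bit 27 = 0  t=1,i=8
  ##.#. -> #   bit 26 = 1  t=5,i=8
  ##..# -> .   bit 25 = 0  t=1,i=0
  ##... -> #   bit 24 = 1  t=0,i=3
  #.### -> .   bit 23 = 0  t=6,i=4
  #.##. -> .   bit 22 = 0  t=0,i=1
  #.#.# -> #   bit 21 = 1  t=6,i=0
  #.#.. -> #   bit 20 = 1  t=5,i=9
  #..## -> #   bit 19 = 1  t=1,i=1
  #..#. -> .   bit 18 = 0  t=3,i=1
  #...# -> .   bit 17 = 0  t=4,i=1
  #.... -> #   bit 16 = 1  t=0,i=4
  .#### -> .   bit 15 = 0  t=1,i=3
  .###. -> #   bit 14 = 1  t=3,i=6
  .##.# -> #   bit 13 = 1  t=2,i=2
  .##.. -> #   bit 12 = 1  t=0,i=2
  .#.## -> .   bit 11 = 0  t=0,i=0
  .#.#. -> .   bit 10 = 0  t=6,i=1
  .#..# -> #   bit 9 = 1  t=3,i=3
  .#... -> .   bit 8 = 0  t=4,i=0
  ..### -> #   bit 7 = 1  t=1,i=2
  ..##. -> #   bit 6 = 1  t=5,i=6
  ..#.# -> #   bit 5 = 1  t=0,i=10
  ..#.. -> .   bit 4 = 0  t=3,i=2
  ...## -> .   bit 3 = 0  t=4,i=2
  ...#. -> #   bit 2 = 1  t=0,i=9
  ....# -> .   bit 1 = 0  t=0,i=8
  ..... -> #   bit 0 = 1  t=0,i=5
  bits 10010101001110010111001011100101 = 2503570149

2503570149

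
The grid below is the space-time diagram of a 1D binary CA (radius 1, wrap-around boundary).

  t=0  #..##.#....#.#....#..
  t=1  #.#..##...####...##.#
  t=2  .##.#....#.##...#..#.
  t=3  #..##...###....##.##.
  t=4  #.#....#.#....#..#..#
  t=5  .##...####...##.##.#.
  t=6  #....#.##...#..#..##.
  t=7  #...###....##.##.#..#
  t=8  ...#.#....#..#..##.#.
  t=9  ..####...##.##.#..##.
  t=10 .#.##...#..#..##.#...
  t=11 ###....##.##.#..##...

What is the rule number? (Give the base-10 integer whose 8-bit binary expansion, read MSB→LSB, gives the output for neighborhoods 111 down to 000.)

166

  [7] ### => #  t=1,i=11
  [6] ##. => .  t=0,i=4
  [5] #.# => #  t=0,i=5
  [4] #.. => .  t=0,i=1
  [3] .## => .  t=0,i=3
  [2] .#. => #  t=0,i=0
  [1] ..# => #  t=0,i=2
  [0] ... => .  t=0,i=8
  bits 10100110 = 166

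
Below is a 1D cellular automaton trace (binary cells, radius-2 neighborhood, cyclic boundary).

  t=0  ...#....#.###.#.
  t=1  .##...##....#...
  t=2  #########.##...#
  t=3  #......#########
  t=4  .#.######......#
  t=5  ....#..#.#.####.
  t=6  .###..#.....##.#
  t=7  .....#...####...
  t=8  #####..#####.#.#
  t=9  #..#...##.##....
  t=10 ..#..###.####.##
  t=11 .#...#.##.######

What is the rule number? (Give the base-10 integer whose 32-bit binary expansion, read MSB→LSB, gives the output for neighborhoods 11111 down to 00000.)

1766232271

  #####|.  b31=0 t=2,i=1
  ####.|#  b30=1 t=2,i=7
  ###.#|#  b29=1 t=0,i=12
  ###..|.  b28=0 t=3,i=0
  ##.##|#  b27=1 t=2,i=9
  ##.#.|.  b26=0 t=0,i=13
  ##..#|.  b25=0 t=6,i=4
  ##...|#  b24=1 t=1,i=3
  #.###|.  b23=0 t=0,i=10
  #.##.|#  b22=1 t=2,i=10
  #.#.#|.  b21=0 t=4,i=1
  #.#..|.  b20=0 t=0,i=14
  #..##|.  b19=0 t=8,i=6
  #..#.|#  b18=1 t=5,i=6
  #...#|#  b17=1 t=1,i=4
  #....|.  b16=0 t=0,i=0
  .####|#  b15=1 t=2,i=0
  .###.|.  b14=0 t=0,i=11
  .##.#|.  b13=0 t=6,i=13
  .##..|#  b12=1 t=1,i=2
  .#.##|.  b11=0 t=0,i=9
  .#.#.|.  b10=0 t=4,i=0
  .#..#|.  b9=0 t=5,i=5
  .#...|.  b8=0 t=0,i=4
  ..###|#  b7=1 t=2,i=15
  ..##.|#  b6=1 t=1,i=1
  ..#.#|.  b5=0 t=0,i=8
  ..#..|.  b4=0 t=0,i=3
  ...##|#  b3=1 t=1,i=0
  ...#.|#  b2=1 t=0,i=2
  ....#|#  b1=1 t=0,i=1
  .....|#  b0=1 t=3,i=3
  bits 01101001010001101001000011001111 = 1766232271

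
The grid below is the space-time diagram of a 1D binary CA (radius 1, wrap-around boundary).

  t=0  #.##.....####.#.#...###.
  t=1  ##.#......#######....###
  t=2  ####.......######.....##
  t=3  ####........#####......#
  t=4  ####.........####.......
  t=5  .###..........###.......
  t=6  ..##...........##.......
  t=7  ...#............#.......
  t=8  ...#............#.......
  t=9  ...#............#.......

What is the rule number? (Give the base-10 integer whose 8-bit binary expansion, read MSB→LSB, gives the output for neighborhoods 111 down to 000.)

  [7] ### => #  t=0,i=10
  [6] ##. => #  t=0,i=3
  [5] #.# => #  t=0,i=1
  [4] #.. => .  t=0,i=4
  [3] .## => .  t=0,i=2
  [2] .#. => #  t=0,i=0
  [1] ..# => .  t=0,i=8
  [0] ... => .  t=0,i=5
  bits 11100100 = 228

228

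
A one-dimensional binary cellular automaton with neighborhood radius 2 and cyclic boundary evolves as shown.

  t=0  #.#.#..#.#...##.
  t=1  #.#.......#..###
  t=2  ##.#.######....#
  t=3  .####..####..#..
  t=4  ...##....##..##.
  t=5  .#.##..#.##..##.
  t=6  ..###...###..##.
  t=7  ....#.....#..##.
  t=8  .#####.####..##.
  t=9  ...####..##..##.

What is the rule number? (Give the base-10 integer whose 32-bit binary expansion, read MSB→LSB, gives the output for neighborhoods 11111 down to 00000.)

4234164567

  ##### -> #   bit 31 = 1  t=2,i=7
  ####. -> #   bit 30 = 1  t=1,i=15
  ###.# -> #   bit 29 = 1  t=1,i=0
  ###.. -> #   bit 28 = 1  t=2,i=10
  ##.## -> #   bit 27 = 1  t=8,i=6
  ##.#. -> #   bit 26 = 1  t=0,i=15
  ##..# -> .   bit 25 = 0  t=3,i=5
  ##... -> .   bit 24 = 0  t=2,i=11
  #.### -> .   bit 23 = 0  t=2,i=5
  #.##. -> #   bit 22 = 1  t=5,i=3
  #.#.# -> #   bit 21 = 1  t=0,i=0
  #.#.. -> .   bit 20 = 0  t=0,i=4
  #..## -> .   bit 19 = 0  t=1,i=12
  #..#. -> .   bit 18 = 0  t=0,i=6
  #...# -> .   bit 17 = 0  t=0,i=11
  #.... -> .   bit 16 = 0  t=1,i=4
  .#### -> .   bit 15 = 0  t=1,i=14
  .###. -> .   bit 14 = 0  t=2,i=0
  .##.# -> #   bit 13 = 1  t=0,i=14
  .##.. -> #   bit 12 = 1  t=4,i=4
  .#.## -> #   bit 11 = 1  t=2,i=4
  .#.#. -> .   bit 10 = 0  t=0,i=1
  .#..# -> .   bit 9 = 0  t=0,i=5
  .#... -> #   bit 8 = 1  t=0,i=10
  ..### -> .   bit 7 = 0  t=1,i=13
  ..##. -> #   bit 6 = 1  t=0,i=13
  ..#.# -> .   bit 5 = 0  t=0,i=7
  ..#.. -> #   bit 4 = 1  t=1,i=10
  ...## -> .   bit 3 = 0  t=0,i=12
  ...#. -> #   bit 2 = 1  t=1,i=9
  ....# -> #   bit 1 = 1  t=1,i=8
  ..... -> #   bit 0 = 1  t=1,i=5
  bits 11111100011000000011100101010111 = 4234164567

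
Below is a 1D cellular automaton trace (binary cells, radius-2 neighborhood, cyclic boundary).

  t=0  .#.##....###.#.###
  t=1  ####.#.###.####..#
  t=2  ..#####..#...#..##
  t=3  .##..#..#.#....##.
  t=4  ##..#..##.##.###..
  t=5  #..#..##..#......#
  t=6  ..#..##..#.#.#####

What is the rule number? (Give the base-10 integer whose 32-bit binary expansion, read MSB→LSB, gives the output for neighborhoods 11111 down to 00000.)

1702627819

  nb #####: next=.  (t=1,i=1, bit31=0)
  nb ####.: next=#  (t=1,i=2, bit30=1)
  nb ###.#: next=#  (t=0,i=11, bit29=1)
  nb ###..: next=.  (t=1,i=14, bit28=0)
  nb ##.##: next=.  (t=1,i=10, bit27=0)
  nb ##.#.: next=#  (t=0,i=0, bit26=1)
  nb ##..#: next=.  (t=1,i=15, bit25=0)
  nb ##...: next=#  (t=0,i=5, bit24=1)
  nb #.###: next=.  (t=0,i=15, bit23=0)
  nb #.##.: next=#  (t=0,i=3, bit22=1)
  nb #.#.#: next=#  (t=0,i=1, bit21=1)
  nb #.#..: next=#  (t=3,i=10, bit20=1)
  nb #..##: next=#  (t=1,i=16, bit19=1)
  nb #..#.: next=#  (t=2,i=8, bit18=1)
  nb #...#: next=.  (t=2,i=11, bit17=0)
  nb #....: next=.  (t=0,i=6, bit16=0)
  nb .####: next=.  (t=1,i=0, bit15=0)
  nb .###.: next=.  (t=0,i=10, bit14=0)
  nb .##.#: next=.  (t=4,i=8, bit13=0)
  nb .##..: next=.  (t=0,i=4, bit12=0)
  nb .#.##: next=#  (t=0,i=2, bit11=1)
  nb .#.#.: next=.  (t=3,i=9, bit10=0)
  nb .#..#: next=.  (t=2,i=14, bit9=0)
  nb .#...: next=#  (t=2,i=10, bit8=1)
  nb ..###: next=#  (t=0,i=9, bit7=1)
  nb ..##.: next=#  (t=2,i=16, bit6=1)
  nb ..#.#: next=#  (t=3,i=8, bit5=1)
  nb ..#..: next=.  (t=2,i=9, bit4=0)
  nb ...##: next=#  (t=0,i=8, bit3=1)
  nb ...#.: next=.  (t=2,i=12, bit2=0)
  nb ....#: next=#  (t=0,i=7, bit1=1)
  nb .....: next=#  (t=5,i=13, bit0=1)
  bits 01100101011111000000100111101011 = 1702627819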